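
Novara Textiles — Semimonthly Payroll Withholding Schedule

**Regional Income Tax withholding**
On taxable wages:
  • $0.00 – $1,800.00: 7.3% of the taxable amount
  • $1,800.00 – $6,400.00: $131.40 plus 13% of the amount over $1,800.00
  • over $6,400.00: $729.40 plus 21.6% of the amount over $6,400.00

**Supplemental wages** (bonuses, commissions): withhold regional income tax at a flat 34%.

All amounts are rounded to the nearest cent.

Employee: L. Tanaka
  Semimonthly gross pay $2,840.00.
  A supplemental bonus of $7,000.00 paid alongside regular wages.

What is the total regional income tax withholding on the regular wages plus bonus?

$2,646.60

Regional Income Tax: taxable = $2,840.00
  $131.40 + 13% × ($2,840.00 − $1,800.00) = $131.40 + 13% × $1,040.00 = $266.60
Supplemental (34% flat on bonus): 34% × $7,000.00 = $2,380.00
Total regional income tax: $266.60 + $2,380.00 = $2,646.60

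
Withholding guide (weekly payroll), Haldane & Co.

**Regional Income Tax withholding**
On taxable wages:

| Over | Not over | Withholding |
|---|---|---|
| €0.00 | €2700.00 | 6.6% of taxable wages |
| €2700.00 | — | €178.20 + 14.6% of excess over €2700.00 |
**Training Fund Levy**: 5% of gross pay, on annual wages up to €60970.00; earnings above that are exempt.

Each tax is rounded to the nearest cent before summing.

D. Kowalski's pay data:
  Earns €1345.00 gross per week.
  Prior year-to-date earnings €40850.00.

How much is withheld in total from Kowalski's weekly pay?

Regional Income Tax: taxable = €1345.00
  6.6% × €1345.00 = €88.77
Training Fund Levy: 5% × €1345.00 = €67.25
Total: €88.77 + €67.25 = €156.02

€156.02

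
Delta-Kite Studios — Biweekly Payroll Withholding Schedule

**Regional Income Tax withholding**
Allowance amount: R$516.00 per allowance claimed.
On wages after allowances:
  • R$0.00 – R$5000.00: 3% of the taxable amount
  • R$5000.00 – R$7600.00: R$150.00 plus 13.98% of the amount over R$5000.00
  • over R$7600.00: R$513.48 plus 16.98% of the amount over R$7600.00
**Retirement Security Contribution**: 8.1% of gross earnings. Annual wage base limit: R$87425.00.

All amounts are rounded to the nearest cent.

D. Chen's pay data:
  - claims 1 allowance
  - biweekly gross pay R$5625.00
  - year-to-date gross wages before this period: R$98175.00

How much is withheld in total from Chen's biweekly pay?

R$165.24

Regional Income Tax: taxable = R$5625.00 − 1×R$516.00 = R$5109.00
  R$150.00 + 13.98% × (R$5109.00 − R$5000.00) = R$150.00 + 13.98% × R$109.00 = R$165.24
Retirement Security Contribution: YTD R$98175.00 ≥ cap R$87425.00 → R$0.00
Total: R$165.24 + R$0.00 = R$165.24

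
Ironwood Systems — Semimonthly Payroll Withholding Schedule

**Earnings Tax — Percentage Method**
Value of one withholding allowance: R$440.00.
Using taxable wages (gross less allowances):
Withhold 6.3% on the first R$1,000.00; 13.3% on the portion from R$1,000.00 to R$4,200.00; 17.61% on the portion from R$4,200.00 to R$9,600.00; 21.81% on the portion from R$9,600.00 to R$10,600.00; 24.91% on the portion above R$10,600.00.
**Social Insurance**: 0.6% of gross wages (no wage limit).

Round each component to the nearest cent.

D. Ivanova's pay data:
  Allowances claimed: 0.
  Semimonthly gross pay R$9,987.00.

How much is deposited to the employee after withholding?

Earnings Tax: taxable = R$9,987.00
  R$1,439.54 + 21.81% × (R$9,987.00 − R$9,600.00) = R$1,439.54 + 21.81% × R$387.00 = R$1,523.94
Social Insurance: 0.6% × R$9,987.00 = R$59.92
Total withheld: R$1,523.94 + R$59.92 = R$1,583.86
Net pay: R$9,987.00 − R$1,583.86 = R$8,403.14

R$8,403.14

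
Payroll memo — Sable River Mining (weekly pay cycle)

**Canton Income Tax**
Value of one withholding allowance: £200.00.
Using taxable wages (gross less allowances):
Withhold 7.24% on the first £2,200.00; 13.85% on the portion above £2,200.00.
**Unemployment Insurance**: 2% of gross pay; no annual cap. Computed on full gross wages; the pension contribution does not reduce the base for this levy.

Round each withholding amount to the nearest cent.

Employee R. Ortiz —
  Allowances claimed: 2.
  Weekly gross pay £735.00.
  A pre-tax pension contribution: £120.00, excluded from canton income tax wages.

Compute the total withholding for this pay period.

£30.27

Canton Income Tax: taxable = £735.00 − £120.00 − 2×£200.00 = £215.00
  7.24% × £215.00 = £15.57
Unemployment Insurance: 2% × £735.00 = £14.70
Total: £15.57 + £14.70 = £30.27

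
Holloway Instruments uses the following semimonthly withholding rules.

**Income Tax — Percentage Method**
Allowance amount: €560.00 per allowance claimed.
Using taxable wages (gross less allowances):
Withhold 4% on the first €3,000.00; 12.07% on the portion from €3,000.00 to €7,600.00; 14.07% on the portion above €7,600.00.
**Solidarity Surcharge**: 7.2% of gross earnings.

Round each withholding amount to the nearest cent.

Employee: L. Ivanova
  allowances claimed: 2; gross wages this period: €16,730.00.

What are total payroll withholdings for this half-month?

Income Tax: taxable = €16,730.00 − 2×€560.00 = €15,610.00
  €675.22 + 14.07% × (€15,610.00 − €7,600.00) = €675.22 + 14.07% × €8,010.00 = €1,802.23
Solidarity Surcharge: 7.2% × €16,730.00 = €1,204.56
Total: €1,802.23 + €1,204.56 = €3,006.79

€3,006.79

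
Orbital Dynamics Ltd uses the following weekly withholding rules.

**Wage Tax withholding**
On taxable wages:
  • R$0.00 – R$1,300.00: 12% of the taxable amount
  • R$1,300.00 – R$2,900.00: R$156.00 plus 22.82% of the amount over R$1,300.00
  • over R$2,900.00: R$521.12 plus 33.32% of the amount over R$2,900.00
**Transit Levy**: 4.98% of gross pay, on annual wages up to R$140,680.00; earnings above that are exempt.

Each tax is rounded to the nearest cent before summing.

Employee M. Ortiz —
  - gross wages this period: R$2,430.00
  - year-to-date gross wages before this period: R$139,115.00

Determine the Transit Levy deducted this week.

Transit Levy: cap R$140,680.00 − YTD R$139,115.00 = R$1,565.00 subject; 4.98% × R$1,565.00 = R$77.94

R$77.94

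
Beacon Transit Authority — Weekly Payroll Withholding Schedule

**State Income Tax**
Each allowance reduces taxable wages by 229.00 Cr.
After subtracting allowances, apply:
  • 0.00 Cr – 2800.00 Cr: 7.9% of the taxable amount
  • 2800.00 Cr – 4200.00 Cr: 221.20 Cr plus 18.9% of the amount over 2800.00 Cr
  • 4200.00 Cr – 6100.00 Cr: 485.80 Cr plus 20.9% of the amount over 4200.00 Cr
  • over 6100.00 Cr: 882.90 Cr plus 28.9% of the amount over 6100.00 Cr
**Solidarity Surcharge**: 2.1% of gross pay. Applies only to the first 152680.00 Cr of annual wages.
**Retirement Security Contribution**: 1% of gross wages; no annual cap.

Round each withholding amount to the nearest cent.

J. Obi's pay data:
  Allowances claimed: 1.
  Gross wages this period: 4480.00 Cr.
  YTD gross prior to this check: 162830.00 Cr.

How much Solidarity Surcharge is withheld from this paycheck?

Solidarity Surcharge: YTD 162830.00 Cr ≥ cap 152680.00 Cr → 0.00 Cr

0.00 Cr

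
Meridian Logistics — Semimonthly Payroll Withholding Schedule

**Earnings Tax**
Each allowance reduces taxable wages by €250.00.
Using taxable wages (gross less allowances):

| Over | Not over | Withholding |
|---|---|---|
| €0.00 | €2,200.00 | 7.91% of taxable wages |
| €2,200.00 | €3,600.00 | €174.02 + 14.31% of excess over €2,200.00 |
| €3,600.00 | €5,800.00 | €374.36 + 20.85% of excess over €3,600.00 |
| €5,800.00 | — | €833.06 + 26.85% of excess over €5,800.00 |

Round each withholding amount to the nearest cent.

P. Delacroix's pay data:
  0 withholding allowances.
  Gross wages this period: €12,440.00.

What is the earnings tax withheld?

Earnings Tax: taxable = €12,440.00
  €833.06 + 26.85% × (€12,440.00 − €5,800.00) = €833.06 + 26.85% × €6,640.00 = €2,615.90

€2,615.90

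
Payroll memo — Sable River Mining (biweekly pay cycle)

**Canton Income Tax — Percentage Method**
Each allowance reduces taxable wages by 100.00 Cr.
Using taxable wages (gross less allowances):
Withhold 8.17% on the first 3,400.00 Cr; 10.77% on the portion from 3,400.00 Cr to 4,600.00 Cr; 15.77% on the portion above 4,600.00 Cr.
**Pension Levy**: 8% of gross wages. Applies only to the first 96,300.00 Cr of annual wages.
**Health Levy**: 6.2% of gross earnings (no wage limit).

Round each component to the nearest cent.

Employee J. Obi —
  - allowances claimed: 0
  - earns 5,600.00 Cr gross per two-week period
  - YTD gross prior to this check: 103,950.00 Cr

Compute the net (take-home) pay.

Canton Income Tax: taxable = 5,600.00 Cr
  407.02 Cr + 15.77% × (5,600.00 Cr − 4,600.00 Cr) = 407.02 Cr + 15.77% × 1,000.00 Cr = 564.72 Cr
Pension Levy: YTD 103,950.00 Cr ≥ cap 96,300.00 Cr → 0.00 Cr
Health Levy: 6.2% × 5,600.00 Cr = 347.20 Cr
Total withheld: 564.72 Cr + 0.00 Cr + 347.20 Cr = 911.92 Cr
Net pay: 5,600.00 Cr − 911.92 Cr = 4,688.08 Cr

4,688.08 Cr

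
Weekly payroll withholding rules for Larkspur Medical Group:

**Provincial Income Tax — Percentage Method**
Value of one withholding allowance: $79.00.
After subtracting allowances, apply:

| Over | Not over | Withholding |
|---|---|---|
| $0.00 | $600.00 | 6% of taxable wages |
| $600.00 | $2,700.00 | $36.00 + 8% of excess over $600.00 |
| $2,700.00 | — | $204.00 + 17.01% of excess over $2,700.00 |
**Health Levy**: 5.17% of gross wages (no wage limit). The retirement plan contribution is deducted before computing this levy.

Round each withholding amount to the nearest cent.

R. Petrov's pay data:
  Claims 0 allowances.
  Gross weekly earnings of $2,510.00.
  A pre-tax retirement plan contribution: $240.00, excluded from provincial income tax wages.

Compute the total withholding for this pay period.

$286.96

Provincial Income Tax: taxable = $2,510.00 − $240.00 = $2,270.00
  $36.00 + 8% × ($2,270.00 − $600.00) = $36.00 + 8% × $1,670.00 = $169.60
Health Levy: 5.17% × $2,270.00 = $117.36
Total: $169.60 + $117.36 = $286.96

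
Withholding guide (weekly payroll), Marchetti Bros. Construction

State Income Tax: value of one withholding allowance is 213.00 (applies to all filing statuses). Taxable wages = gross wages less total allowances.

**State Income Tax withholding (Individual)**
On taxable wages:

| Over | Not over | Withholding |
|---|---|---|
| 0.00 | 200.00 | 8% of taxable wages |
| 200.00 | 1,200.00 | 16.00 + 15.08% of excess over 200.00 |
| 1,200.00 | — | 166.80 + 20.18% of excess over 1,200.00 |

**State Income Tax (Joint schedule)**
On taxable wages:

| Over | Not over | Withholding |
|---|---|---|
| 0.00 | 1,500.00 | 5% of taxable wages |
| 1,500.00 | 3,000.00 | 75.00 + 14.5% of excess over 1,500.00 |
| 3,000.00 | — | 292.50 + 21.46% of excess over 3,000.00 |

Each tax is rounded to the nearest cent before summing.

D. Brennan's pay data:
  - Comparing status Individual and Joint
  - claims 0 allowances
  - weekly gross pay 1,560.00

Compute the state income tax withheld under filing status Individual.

239.45

State Income Tax (Individual): taxable = 1,560.00
  166.80 + 20.18% × (1,560.00 − 1,200.00) = 166.80 + 20.18% × 360.00 = 239.45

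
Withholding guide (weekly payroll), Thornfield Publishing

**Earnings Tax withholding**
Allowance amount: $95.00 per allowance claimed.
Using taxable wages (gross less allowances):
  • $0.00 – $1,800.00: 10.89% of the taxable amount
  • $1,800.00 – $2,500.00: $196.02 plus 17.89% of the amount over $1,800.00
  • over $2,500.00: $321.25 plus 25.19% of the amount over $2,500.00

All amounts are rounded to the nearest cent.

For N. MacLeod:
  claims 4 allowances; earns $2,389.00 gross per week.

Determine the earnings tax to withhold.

Earnings Tax: taxable = $2,389.00 − 4×$95.00 = $2,009.00
  $196.02 + 17.89% × ($2,009.00 − $1,800.00) = $196.02 + 17.89% × $209.00 = $233.41

$233.41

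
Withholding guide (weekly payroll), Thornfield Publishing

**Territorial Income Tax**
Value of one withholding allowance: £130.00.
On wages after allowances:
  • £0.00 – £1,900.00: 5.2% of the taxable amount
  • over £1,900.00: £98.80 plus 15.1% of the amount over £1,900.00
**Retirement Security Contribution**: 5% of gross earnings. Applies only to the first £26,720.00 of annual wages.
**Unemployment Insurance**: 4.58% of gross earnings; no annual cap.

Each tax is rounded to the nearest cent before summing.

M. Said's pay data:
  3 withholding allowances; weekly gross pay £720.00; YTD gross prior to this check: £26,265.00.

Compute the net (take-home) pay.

£647.11

Territorial Income Tax: taxable = £720.00 − 3×£130.00 = £330.00
  5.2% × £330.00 = £17.16
Retirement Security Contribution: cap £26,720.00 − YTD £26,265.00 = £455.00 subject; 5% × £455.00 = £22.75
Unemployment Insurance: 4.58% × £720.00 = £32.98
Total withheld: £17.16 + £22.75 + £32.98 = £72.89
Net pay: £720.00 − £72.89 = £647.11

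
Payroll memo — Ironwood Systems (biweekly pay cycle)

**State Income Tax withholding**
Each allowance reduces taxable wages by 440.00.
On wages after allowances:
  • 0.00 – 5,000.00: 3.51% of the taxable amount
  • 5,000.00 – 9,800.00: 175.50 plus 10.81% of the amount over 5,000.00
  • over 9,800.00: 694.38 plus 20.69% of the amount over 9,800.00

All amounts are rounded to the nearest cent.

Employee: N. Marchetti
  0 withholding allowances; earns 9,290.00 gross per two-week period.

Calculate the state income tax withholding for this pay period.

State Income Tax: taxable = 9,290.00
  175.50 + 10.81% × (9,290.00 − 5,000.00) = 175.50 + 10.81% × 4,290.00 = 639.25

639.25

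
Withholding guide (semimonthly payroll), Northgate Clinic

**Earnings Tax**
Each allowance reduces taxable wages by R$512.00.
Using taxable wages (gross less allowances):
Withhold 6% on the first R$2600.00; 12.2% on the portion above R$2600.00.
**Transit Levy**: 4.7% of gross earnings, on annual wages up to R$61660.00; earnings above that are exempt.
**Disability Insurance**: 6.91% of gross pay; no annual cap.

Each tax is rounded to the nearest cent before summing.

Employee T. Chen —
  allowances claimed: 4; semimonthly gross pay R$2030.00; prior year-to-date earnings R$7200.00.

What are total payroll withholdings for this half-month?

Earnings Tax: taxable = R$2030.00 − 4×R$512.00 = R$-18.00
  Taxable ≤ 0 → R$0.00
Transit Levy: 4.7% × R$2030.00 = R$95.41
Disability Insurance: 6.91% × R$2030.00 = R$140.27
Total: R$0.00 + R$95.41 + R$140.27 = R$235.68

R$235.68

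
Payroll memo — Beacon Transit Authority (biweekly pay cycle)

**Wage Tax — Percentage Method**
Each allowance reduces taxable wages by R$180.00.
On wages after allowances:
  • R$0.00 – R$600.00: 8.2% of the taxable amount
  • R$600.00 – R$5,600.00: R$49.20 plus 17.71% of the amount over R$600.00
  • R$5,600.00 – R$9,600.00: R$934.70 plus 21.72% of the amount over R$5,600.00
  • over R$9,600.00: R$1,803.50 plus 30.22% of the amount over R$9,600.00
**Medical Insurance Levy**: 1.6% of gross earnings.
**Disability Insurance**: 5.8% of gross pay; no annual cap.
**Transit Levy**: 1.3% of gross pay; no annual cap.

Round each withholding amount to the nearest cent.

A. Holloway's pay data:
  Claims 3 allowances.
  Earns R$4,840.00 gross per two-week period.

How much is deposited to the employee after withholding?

Wage Tax: taxable = R$4,840.00 − 3×R$180.00 = R$4,300.00
  R$49.20 + 17.71% × (R$4,300.00 − R$600.00) = R$49.20 + 17.71% × R$3,700.00 = R$704.47
Medical Insurance Levy: 1.6% × R$4,840.00 = R$77.44
Disability Insurance: 5.8% × R$4,840.00 = R$280.72
Transit Levy: 1.3% × R$4,840.00 = R$62.92
Total withheld: R$704.47 + R$77.44 + R$280.72 + R$62.92 = R$1,125.55
Net pay: R$4,840.00 − R$1,125.55 = R$3,714.45

R$3,714.45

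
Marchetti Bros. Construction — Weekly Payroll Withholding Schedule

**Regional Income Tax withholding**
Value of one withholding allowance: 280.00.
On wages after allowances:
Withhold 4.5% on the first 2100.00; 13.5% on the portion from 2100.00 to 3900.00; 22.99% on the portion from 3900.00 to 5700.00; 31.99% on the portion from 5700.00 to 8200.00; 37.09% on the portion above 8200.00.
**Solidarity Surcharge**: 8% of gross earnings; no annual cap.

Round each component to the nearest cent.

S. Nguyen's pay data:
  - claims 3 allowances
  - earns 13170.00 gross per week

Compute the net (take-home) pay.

9033.51

Regional Income Tax: taxable = 13170.00 − 3×280.00 = 12330.00
  1551.07 + 37.09% × (12330.00 − 8200.00) = 1551.07 + 37.09% × 4130.00 = 3082.89
Solidarity Surcharge: 8% × 13170.00 = 1053.60
Total withheld: 3082.89 + 1053.60 = 4136.49
Net pay: 13170.00 − 4136.49 = 9033.51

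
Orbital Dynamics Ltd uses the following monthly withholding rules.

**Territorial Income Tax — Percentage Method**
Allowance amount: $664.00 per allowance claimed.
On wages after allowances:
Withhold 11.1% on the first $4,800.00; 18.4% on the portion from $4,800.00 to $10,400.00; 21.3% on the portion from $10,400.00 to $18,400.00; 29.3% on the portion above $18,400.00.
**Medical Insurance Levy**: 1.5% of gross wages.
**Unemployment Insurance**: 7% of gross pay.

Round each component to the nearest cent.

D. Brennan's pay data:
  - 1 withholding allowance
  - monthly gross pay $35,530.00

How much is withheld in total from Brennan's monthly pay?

$11,111.79

Territorial Income Tax: taxable = $35,530.00 − 1×$664.00 = $34,866.00
  $3,267.20 + 29.3% × ($34,866.00 − $18,400.00) = $3,267.20 + 29.3% × $16,466.00 = $8,091.74
Medical Insurance Levy: 1.5% × $35,530.00 = $532.95
Unemployment Insurance: 7% × $35,530.00 = $2,487.10
Total: $8,091.74 + $532.95 + $2,487.10 = $11,111.79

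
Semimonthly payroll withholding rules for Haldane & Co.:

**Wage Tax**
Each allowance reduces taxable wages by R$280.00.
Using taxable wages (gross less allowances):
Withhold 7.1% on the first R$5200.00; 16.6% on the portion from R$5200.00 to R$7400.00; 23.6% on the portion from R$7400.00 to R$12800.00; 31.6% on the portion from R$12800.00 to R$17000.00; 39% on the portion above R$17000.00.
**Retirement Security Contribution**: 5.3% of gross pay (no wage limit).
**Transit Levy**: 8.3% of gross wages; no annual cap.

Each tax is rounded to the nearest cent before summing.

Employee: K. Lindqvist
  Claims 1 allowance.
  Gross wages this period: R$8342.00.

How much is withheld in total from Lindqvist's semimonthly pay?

R$2025.15

Wage Tax: taxable = R$8342.00 − 1×R$280.00 = R$8062.00
  R$734.40 + 23.6% × (R$8062.00 − R$7400.00) = R$734.40 + 23.6% × R$662.00 = R$890.63
Retirement Security Contribution: 5.3% × R$8342.00 = R$442.13
Transit Levy: 8.3% × R$8342.00 = R$692.39
Total: R$890.63 + R$442.13 + R$692.39 = R$2025.15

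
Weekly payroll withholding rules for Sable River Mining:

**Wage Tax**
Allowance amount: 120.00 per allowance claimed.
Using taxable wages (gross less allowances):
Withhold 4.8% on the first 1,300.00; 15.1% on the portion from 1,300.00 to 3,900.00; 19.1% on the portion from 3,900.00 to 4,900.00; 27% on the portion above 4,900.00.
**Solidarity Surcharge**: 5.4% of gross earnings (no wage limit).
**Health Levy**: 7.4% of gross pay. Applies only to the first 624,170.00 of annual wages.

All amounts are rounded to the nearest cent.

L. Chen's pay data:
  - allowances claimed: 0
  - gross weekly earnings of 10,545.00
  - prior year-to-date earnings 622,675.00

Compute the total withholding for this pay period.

Wage Tax: taxable = 10,545.00
  646.00 + 27% × (10,545.00 − 4,900.00) = 646.00 + 27% × 5,645.00 = 2,170.15
Solidarity Surcharge: 5.4% × 10,545.00 = 569.43
Health Levy: cap 624,170.00 − YTD 622,675.00 = 1,495.00 subject; 7.4% × 1,495.00 = 110.63
Total: 2,170.15 + 569.43 + 110.63 = 2,850.21

2,850.21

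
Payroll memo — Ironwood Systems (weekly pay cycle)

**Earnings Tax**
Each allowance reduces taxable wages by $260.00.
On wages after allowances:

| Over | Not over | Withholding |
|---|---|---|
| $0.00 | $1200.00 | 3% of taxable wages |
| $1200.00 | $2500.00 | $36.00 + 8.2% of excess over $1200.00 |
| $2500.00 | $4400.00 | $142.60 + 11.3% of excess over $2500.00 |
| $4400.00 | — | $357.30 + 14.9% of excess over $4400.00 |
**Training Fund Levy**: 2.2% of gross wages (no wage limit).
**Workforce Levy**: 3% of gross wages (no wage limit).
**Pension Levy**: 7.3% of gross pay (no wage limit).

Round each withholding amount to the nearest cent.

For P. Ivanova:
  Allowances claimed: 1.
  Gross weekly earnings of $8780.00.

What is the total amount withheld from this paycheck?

$2068.68

Earnings Tax: taxable = $8780.00 − 1×$260.00 = $8520.00
  $357.30 + 14.9% × ($8520.00 − $4400.00) = $357.30 + 14.9% × $4120.00 = $971.18
Training Fund Levy: 2.2% × $8780.00 = $193.16
Workforce Levy: 3% × $8780.00 = $263.40
Pension Levy: 7.3% × $8780.00 = $640.94
Total: $971.18 + $193.16 + $263.40 + $640.94 = $2068.68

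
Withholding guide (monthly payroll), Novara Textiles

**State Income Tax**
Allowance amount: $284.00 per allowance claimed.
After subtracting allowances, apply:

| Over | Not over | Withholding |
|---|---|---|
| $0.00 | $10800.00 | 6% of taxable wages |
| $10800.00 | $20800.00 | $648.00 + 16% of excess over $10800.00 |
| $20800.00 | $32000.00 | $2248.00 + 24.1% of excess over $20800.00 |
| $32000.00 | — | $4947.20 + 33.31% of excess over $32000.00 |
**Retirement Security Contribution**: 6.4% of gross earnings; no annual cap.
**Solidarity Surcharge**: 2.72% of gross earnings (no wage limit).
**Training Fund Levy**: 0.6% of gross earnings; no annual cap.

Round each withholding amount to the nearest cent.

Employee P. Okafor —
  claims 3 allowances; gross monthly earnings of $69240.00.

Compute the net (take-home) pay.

State Income Tax: taxable = $69240.00 − 3×$284.00 = $68388.00
  $4947.20 + 33.31% × ($68388.00 − $32000.00) = $4947.20 + 33.31% × $36388.00 = $17068.04
Retirement Security Contribution: 6.4% × $69240.00 = $4431.36
Solidarity Surcharge: 2.72% × $69240.00 = $1883.33
Training Fund Levy: 0.6% × $69240.00 = $415.44
Total withheld: $17068.04 + $4431.36 + $1883.33 + $415.44 = $23798.17
Net pay: $69240.00 − $23798.17 = $45441.83

$45441.83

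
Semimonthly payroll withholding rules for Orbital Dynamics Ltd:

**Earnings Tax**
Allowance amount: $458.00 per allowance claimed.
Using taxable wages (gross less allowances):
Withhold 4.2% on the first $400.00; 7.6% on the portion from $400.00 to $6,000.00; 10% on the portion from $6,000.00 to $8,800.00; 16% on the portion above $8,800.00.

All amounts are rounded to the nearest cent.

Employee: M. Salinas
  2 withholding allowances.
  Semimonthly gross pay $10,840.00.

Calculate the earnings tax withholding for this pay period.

Earnings Tax: taxable = $10,840.00 − 2×$458.00 = $9,924.00
  $722.40 + 16% × ($9,924.00 − $8,800.00) = $722.40 + 16% × $1,124.00 = $902.24

$902.24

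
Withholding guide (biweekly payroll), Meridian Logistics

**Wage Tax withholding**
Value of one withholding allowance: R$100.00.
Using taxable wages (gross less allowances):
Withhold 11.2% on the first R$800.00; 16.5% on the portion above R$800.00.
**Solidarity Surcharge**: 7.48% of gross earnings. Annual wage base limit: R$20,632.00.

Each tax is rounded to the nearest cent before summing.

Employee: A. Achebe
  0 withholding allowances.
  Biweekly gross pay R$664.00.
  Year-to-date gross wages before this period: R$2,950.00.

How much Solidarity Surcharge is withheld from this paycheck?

R$49.67

Solidarity Surcharge: 7.48% × R$664.00 = R$49.67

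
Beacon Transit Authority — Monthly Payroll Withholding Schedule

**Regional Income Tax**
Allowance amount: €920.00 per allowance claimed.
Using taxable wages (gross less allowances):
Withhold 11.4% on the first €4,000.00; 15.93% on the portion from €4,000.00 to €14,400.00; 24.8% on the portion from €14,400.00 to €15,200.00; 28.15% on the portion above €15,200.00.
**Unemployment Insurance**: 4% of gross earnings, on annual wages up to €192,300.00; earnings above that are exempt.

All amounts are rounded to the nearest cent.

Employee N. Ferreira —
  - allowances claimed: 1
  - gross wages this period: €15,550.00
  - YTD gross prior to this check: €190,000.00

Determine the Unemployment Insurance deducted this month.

Unemployment Insurance: cap €192,300.00 − YTD €190,000.00 = €2,300.00 subject; 4% × €2,300.00 = €92.00

€92.00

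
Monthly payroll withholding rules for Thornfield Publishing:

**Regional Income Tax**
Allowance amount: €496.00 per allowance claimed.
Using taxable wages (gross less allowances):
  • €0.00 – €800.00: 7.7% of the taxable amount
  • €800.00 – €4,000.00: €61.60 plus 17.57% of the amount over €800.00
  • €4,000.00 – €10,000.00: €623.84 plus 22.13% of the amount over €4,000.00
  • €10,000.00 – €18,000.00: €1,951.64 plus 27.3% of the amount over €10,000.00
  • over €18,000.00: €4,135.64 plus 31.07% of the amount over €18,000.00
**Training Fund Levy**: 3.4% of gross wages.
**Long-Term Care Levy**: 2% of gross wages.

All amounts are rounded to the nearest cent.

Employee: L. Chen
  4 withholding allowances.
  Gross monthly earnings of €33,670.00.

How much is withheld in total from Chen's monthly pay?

€10,206.06

Regional Income Tax: taxable = €33,670.00 − 4×€496.00 = €31,686.00
  €4,135.64 + 31.07% × (€31,686.00 − €18,000.00) = €4,135.64 + 31.07% × €13,686.00 = €8,387.88
Training Fund Levy: 3.4% × €33,670.00 = €1,144.78
Long-Term Care Levy: 2% × €33,670.00 = €673.40
Total: €8,387.88 + €1,144.78 + €673.40 = €10,206.06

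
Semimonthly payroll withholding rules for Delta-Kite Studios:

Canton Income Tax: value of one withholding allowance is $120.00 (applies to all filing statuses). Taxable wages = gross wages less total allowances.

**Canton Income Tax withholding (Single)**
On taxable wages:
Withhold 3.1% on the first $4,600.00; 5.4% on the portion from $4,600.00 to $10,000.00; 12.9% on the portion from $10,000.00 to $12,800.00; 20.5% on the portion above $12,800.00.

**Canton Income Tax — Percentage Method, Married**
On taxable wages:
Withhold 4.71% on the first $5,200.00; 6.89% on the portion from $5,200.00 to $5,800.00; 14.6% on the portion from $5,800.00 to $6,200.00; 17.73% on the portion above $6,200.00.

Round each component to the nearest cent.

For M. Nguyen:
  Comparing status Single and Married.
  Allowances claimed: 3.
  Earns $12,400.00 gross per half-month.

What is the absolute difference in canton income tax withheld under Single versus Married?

$682.73

Canton Income Tax (Single): taxable = $12,400.00 − 3×$120.00 = $12,040.00
  $434.20 + 12.9% × ($12,040.00 − $10,000.00) = $434.20 + 12.9% × $2,040.00 = $697.36
Canton Income Tax (Married): taxable = $12,400.00 − 3×$120.00 = $12,040.00
  $344.66 + 17.73% × ($12,040.00 − $6,200.00) = $344.66 + 17.73% × $5,840.00 = $1,380.09
Difference: |$697.36 − $1,380.09| = $682.73 (higher under Married)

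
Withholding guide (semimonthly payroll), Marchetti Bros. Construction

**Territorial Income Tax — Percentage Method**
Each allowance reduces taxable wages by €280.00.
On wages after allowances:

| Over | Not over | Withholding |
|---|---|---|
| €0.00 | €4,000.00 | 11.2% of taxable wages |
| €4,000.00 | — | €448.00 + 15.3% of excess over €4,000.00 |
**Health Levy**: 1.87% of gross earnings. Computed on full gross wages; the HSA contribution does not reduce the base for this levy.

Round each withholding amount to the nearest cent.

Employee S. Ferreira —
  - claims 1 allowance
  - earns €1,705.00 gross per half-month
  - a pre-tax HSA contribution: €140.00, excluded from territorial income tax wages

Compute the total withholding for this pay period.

Territorial Income Tax: taxable = €1,705.00 − €140.00 − 1×€280.00 = €1,285.00
  11.2% × €1,285.00 = €143.92
Health Levy: 1.87% × €1,705.00 = €31.88
Total: €143.92 + €31.88 = €175.80

€175.80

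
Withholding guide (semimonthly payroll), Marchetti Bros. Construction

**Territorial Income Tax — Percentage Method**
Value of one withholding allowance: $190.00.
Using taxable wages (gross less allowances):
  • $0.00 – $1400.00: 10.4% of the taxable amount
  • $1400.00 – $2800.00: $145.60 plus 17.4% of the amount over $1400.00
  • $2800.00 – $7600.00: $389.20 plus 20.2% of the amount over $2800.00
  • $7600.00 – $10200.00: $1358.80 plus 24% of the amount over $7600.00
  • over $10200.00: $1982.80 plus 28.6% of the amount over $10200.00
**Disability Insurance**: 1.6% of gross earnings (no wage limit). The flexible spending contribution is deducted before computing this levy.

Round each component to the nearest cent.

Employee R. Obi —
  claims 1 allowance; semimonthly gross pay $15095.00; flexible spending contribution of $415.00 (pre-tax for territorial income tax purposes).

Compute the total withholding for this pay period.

$3444.62

Territorial Income Tax: taxable = $15095.00 − $415.00 − 1×$190.00 = $14490.00
  $1982.80 + 28.6% × ($14490.00 − $10200.00) = $1982.80 + 28.6% × $4290.00 = $3209.74
Disability Insurance: 1.6% × $14680.00 = $234.88
Total: $3209.74 + $234.88 = $3444.62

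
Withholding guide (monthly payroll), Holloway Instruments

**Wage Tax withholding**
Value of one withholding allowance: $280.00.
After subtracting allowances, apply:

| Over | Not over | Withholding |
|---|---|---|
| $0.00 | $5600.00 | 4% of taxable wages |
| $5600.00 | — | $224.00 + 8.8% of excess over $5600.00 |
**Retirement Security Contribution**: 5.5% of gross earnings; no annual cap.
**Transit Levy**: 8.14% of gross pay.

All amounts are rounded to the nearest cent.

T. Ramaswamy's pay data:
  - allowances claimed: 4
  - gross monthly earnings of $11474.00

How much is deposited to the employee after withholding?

Wage Tax: taxable = $11474.00 − 4×$280.00 = $10354.00
  $224.00 + 8.8% × ($10354.00 − $5600.00) = $224.00 + 8.8% × $4754.00 = $642.35
Retirement Security Contribution: 5.5% × $11474.00 = $631.07
Transit Levy: 8.14% × $11474.00 = $933.98
Total withheld: $642.35 + $631.07 + $933.98 = $2207.40
Net pay: $11474.00 − $2207.40 = $9266.60

$9266.60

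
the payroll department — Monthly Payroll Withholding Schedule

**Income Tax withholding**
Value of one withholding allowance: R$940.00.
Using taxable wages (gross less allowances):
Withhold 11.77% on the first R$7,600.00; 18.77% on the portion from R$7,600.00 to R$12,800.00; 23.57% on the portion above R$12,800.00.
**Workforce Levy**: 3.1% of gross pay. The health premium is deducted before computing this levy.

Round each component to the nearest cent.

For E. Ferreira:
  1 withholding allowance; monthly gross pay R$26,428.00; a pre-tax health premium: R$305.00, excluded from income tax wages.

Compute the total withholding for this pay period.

R$5,599.04

Income Tax: taxable = R$26,428.00 − R$305.00 − 1×R$940.00 = R$25,183.00
  R$1,870.56 + 23.57% × (R$25,183.00 − R$12,800.00) = R$1,870.56 + 23.57% × R$12,383.00 = R$4,789.23
Workforce Levy: 3.1% × R$26,123.00 = R$809.81
Total: R$4,789.23 + R$809.81 = R$5,599.04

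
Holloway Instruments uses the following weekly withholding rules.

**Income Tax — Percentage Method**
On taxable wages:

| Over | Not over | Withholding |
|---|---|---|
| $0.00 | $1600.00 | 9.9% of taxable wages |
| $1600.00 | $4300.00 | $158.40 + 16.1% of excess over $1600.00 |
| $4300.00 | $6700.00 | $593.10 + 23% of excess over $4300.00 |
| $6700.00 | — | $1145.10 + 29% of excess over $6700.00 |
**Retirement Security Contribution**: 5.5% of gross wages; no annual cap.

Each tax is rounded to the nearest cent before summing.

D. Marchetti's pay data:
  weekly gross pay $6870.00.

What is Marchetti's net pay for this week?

$5297.75

Income Tax: taxable = $6870.00
  $1145.10 + 29% × ($6870.00 − $6700.00) = $1145.10 + 29% × $170.00 = $1194.40
Retirement Security Contribution: 5.5% × $6870.00 = $377.85
Total withheld: $1194.40 + $377.85 = $1572.25
Net pay: $6870.00 − $1572.25 = $5297.75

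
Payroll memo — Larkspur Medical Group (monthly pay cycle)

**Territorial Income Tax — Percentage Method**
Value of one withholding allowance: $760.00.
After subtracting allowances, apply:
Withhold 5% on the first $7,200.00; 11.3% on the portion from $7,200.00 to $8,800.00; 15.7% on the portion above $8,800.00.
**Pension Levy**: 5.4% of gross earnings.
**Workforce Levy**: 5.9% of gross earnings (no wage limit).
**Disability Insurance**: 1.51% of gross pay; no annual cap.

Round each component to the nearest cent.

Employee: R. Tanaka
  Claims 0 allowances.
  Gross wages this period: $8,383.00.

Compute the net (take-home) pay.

$6,815.46

Territorial Income Tax: taxable = $8,383.00
  $360.00 + 11.3% × ($8,383.00 − $7,200.00) = $360.00 + 11.3% × $1,183.00 = $493.68
Pension Levy: 5.4% × $8,383.00 = $452.68
Workforce Levy: 5.9% × $8,383.00 = $494.60
Disability Insurance: 1.51% × $8,383.00 = $126.58
Total withheld: $493.68 + $452.68 + $494.60 + $126.58 = $1,567.54
Net pay: $8,383.00 − $1,567.54 = $6,815.46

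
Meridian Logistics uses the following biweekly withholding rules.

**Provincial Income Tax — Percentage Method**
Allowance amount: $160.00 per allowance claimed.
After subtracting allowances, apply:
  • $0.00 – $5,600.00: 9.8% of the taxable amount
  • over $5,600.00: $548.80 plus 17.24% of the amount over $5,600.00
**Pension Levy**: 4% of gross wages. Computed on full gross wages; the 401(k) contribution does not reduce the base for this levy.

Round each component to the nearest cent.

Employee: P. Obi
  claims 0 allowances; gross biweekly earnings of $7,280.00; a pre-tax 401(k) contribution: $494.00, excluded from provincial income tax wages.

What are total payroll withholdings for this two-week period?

Provincial Income Tax: taxable = $7,280.00 − $494.00 = $6,786.00
  $548.80 + 17.24% × ($6,786.00 − $5,600.00) = $548.80 + 17.24% × $1,186.00 = $753.27
Pension Levy: 4% × $7,280.00 = $291.20
Total: $753.27 + $291.20 = $1,044.47

$1,044.47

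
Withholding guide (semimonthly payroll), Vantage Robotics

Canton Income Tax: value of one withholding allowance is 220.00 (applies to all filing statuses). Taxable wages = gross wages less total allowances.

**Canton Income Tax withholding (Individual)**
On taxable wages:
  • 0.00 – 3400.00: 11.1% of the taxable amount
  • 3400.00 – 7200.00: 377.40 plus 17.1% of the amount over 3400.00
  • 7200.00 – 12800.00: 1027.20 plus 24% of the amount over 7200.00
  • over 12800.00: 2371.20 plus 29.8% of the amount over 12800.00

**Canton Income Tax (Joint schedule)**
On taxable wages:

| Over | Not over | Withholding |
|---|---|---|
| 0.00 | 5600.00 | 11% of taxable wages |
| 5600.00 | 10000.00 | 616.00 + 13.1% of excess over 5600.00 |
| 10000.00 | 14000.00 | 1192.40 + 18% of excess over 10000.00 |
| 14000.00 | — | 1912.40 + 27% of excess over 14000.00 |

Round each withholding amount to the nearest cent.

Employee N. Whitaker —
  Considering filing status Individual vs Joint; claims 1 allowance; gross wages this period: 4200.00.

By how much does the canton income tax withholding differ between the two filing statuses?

38.78

Canton Income Tax (Individual): taxable = 4200.00 − 1×220.00 = 3980.00
  377.40 + 17.1% × (3980.00 − 3400.00) = 377.40 + 17.1% × 580.00 = 476.58
Canton Income Tax (Joint): taxable = 4200.00 − 1×220.00 = 3980.00
  11% × 3980.00 = 437.80
Difference: |476.58 − 437.80| = 38.78 (higher under Individual)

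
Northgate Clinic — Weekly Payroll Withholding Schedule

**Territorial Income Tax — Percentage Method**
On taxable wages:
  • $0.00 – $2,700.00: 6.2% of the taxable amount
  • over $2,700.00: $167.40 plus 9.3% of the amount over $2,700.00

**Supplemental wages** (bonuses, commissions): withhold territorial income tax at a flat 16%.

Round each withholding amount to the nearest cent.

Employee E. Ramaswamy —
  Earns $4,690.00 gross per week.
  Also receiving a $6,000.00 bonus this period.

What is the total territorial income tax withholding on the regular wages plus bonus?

Territorial Income Tax: taxable = $4,690.00
  $167.40 + 9.3% × ($4,690.00 − $2,700.00) = $167.40 + 9.3% × $1,990.00 = $352.47
Supplemental (16% flat on bonus): 16% × $6,000.00 = $960.00
Total territorial income tax: $352.47 + $960.00 = $1,312.47

$1,312.47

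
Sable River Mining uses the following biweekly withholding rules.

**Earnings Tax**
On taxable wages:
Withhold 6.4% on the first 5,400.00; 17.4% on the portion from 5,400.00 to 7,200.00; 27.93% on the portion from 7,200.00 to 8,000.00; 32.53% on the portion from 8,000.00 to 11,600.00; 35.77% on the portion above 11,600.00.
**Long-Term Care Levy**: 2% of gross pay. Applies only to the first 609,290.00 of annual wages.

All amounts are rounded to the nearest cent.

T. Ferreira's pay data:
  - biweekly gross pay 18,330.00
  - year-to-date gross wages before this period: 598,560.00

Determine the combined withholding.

Earnings Tax: taxable = 18,330.00
  2,053.32 + 35.77% × (18,330.00 − 11,600.00) = 2,053.32 + 35.77% × 6,730.00 = 4,460.64
Long-Term Care Levy: cap 609,290.00 − YTD 598,560.00 = 10,730.00 subject; 2% × 10,730.00 = 214.60
Total: 4,460.64 + 214.60 = 4,675.24

4,675.24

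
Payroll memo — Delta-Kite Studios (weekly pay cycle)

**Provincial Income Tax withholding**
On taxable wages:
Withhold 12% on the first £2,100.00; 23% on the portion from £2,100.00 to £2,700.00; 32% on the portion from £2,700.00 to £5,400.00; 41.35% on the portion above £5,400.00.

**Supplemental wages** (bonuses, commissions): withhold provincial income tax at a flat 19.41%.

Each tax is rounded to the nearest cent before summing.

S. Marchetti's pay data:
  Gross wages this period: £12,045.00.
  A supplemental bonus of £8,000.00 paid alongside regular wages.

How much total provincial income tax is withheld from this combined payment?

Provincial Income Tax: taxable = £12,045.00
  £1,254.00 + 41.35% × (£12,045.00 − £5,400.00) = £1,254.00 + 41.35% × £6,645.00 = £4,001.71
Supplemental (19.41% flat on bonus): 19.41% × £8,000.00 = £1,552.80
Total provincial income tax: £4,001.71 + £1,552.80 = £5,554.51

£5,554.51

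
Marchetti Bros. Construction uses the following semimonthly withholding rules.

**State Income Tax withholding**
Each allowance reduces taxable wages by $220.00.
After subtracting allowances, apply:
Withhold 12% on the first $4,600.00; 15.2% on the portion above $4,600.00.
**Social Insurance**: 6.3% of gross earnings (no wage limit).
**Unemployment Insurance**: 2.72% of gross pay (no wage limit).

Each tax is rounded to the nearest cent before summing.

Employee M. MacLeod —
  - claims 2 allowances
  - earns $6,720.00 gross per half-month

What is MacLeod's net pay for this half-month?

$5,306.50

State Income Tax: taxable = $6,720.00 − 2×$220.00 = $6,280.00
  $552.00 + 15.2% × ($6,280.00 − $4,600.00) = $552.00 + 15.2% × $1,680.00 = $807.36
Social Insurance: 6.3% × $6,720.00 = $423.36
Unemployment Insurance: 2.72% × $6,720.00 = $182.78
Total withheld: $807.36 + $423.36 + $182.78 = $1,413.50
Net pay: $6,720.00 − $1,413.50 = $5,306.50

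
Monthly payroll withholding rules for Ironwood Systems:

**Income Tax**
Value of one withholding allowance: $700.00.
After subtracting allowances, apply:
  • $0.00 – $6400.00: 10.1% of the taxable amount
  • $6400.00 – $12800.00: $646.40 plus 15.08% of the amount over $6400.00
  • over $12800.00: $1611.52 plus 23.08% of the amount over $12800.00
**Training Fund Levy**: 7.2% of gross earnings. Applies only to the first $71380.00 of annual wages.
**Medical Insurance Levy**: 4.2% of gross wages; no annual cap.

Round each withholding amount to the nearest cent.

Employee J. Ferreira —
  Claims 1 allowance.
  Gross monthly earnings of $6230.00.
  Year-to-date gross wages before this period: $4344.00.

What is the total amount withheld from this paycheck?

Income Tax: taxable = $6230.00 − 1×$700.00 = $5530.00
  10.1% × $5530.00 = $558.53
Training Fund Levy: 7.2% × $6230.00 = $448.56
Medical Insurance Levy: 4.2% × $6230.00 = $261.66
Total: $558.53 + $448.56 + $261.66 = $1268.75

$1268.75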